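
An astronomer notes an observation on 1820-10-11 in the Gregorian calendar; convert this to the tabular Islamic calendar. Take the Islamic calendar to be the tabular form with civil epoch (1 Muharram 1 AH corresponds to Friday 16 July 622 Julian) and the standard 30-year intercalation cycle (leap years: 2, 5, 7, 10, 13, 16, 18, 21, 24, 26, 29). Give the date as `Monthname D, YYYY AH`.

Muharram 3, 1236 AH

Both dates share Julian Day Number 2386085; in the tabular Islamic calendar that is 3 Muharram 1236 AH.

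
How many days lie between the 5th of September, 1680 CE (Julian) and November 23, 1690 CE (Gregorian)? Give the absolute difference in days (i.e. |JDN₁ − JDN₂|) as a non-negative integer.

3721

JDN of the first date = 2334926.
JDN of the second date = 2338647.
|2338647 − 2334926| = 3721.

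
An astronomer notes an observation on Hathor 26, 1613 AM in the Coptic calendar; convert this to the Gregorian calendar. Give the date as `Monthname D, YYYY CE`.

Both dates share Julian Day Number 2413898; in the Gregorian calendar that is 4 December 1896 CE.

December 4, 1896 CE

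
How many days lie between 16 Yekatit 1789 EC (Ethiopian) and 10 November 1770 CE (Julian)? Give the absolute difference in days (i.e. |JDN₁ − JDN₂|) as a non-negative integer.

9589

JDN of the first date = 2377453.
JDN of the second date = 2367864.
|2367864 − 2377453| = 9589.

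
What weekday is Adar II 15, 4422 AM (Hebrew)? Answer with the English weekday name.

This is JDN 1962923 (14 March 662 Gregorian).
JDN 1962923 mod 7 = 4, and JDN 0 was a Monday, so this is a Friday.

Friday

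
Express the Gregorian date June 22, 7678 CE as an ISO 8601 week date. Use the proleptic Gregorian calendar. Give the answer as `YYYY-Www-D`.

7678-W25-3

The weekday is Wednesday (ISO weekday 3).
That Wednesday belongs to ISO week 25 of ISO year 7678.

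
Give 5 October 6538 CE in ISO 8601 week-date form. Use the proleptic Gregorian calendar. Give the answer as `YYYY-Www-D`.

The weekday is Sunday (ISO weekday 7).
That Sunday belongs to ISO week 40 of ISO year 6538.

6538-W40-7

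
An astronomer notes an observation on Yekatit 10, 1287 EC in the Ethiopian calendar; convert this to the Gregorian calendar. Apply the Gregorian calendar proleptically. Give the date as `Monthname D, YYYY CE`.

February 11, 1295 CE

Both dates share Julian Day Number 2194091; in the Gregorian calendar that is 11 February 1295 CE.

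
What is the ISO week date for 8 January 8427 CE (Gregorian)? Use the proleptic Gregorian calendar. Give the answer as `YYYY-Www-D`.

The weekday is Friday (ISO weekday 5).
That Friday belongs to ISO week 1 of ISO year 8427.

8427-W01-5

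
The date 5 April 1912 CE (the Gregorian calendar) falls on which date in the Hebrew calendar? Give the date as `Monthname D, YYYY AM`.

Nisan 18, 5672 AM

Julian Day Number of the source date = 2419498.
Converting JDN 2419498 to the Hebrew calendar gives 18 Nisan 5672 AM.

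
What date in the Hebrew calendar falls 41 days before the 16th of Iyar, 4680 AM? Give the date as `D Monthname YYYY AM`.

Counting 41 days back from JDN 2057215 reaches JDN 2057174, which is 5 Nisan 4680 AM.

5 Nisan 4680 AM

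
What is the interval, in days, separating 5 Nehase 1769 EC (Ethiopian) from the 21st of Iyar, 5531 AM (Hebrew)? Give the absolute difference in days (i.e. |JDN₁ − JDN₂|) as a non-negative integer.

First date → JDN 2370317; second date → JDN 2368029.
The interval is |2370317 − 2368029| = 2288 days.

2288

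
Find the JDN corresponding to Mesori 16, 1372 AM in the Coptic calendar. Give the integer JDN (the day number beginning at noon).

2326133

Equivalently 19 August 1656 (Gregorian).
JDN 2400001 is 17 November 1858 CE (Gregorian), MJD 0; the target day is −73868 days from there, so JDN = 2326133.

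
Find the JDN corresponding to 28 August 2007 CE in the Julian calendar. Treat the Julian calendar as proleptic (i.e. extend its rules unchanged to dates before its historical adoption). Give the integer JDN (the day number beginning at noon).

2454354

Equivalently 10 September 2007 (Gregorian).
JDN 2451545 is 1 January 2000 CE (Gregorian); the target day is +2809 days from there, so JDN = 2454354.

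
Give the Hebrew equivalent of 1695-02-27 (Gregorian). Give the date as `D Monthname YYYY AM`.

Julian Day Number of the source date = 2340204.
Converting JDN 2340204 to the Hebrew calendar gives 12 Adar 5455 AM.

12 Adar 5455 AM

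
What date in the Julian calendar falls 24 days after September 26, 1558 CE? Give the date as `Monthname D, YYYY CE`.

Counting 24 days forward from JDN 2290386 reaches JDN 2290410, which is October 20, 1558 CE.

October 20, 1558 CE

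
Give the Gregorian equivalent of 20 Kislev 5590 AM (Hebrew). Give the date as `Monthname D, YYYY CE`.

December 16, 1829 CE

Julian Day Number of the source date = 2389438.
Converting JDN 2389438 to the Gregorian calendar gives 16 December 1829 CE.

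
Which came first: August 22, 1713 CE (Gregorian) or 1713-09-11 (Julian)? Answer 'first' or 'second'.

Converting both to JDN: 2346954 vs 2346985; the smaller is the first.

first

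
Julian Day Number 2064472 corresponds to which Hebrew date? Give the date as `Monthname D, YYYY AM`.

The proleptic Gregorian equivalent of JDN 2064472 is 25 March 940.
In the Hebrew calendar that day is Nisan 9, 4700 AM.

Nisan 9, 4700 AM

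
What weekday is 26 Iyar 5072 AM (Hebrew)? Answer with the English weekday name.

Wednesday

This is JDN 2200389 (11 May 1312 Gregorian).
JDN 2200389 mod 7 = 2, and JDN 0 was a Monday, so this is a Wednesday.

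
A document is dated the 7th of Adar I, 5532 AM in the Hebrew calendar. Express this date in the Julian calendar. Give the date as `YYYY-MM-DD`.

The source date corresponds to 11 February 1772 in the Gregorian calendar (JDN 2368311).
That day falls on 31 January 1772 CE in the Julian calendar.

1772-01-31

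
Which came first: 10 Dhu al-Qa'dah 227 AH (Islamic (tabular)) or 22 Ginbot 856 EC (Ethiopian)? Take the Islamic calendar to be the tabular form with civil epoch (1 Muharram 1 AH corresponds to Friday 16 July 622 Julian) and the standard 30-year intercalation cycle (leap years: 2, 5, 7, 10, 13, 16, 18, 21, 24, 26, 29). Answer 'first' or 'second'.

The two dates have Julian Day Numbers 2028831 and 2036771 respectively.
Since 2028831 < 2036771, the first date comes first.

first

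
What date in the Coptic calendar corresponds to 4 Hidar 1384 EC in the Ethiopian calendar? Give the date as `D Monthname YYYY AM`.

4 Hathor 1108 AM

The source date corresponds to 9 November 1391 in the proleptic Gregorian calendar (JDN 2229425).
That day falls on 4 Hathor 1108 AM in the Coptic calendar.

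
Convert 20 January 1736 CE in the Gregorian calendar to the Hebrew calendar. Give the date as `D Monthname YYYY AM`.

7 Shevat 5496 AM

Julian Day Number of the source date = 2355140.
Converting JDN 2355140 to the Hebrew calendar gives 7 Shevat 5496 AM.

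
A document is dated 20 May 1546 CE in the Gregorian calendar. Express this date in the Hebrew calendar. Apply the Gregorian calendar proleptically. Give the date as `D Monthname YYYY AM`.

9 Sivan 5306 AM

Julian Day Number of the source date = 2285864.
Converting JDN 2285864 to the Hebrew calendar gives 9 Sivan 5306 AM.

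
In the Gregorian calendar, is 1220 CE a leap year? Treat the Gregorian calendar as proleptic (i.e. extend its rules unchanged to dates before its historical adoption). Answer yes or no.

1220 is divisible by 4 and not by 100, so it is a leap year.

yes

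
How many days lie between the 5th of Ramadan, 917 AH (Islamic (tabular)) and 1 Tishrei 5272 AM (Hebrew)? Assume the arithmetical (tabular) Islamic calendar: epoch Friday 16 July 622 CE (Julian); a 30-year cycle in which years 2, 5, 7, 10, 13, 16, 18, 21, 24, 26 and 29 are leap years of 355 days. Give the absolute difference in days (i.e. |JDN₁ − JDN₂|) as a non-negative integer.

First date → JDN 2273280; second date → JDN 2273216.
The interval is |2273280 − 2273216| = 64 days.

64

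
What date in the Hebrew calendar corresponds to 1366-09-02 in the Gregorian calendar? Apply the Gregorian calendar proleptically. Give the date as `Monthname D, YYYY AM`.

Julian Day Number of the source date = 2220226.
Converting JDN 2220226 to the Hebrew calendar gives 17 Elul 5126 AM.

Elul 17, 5126 AM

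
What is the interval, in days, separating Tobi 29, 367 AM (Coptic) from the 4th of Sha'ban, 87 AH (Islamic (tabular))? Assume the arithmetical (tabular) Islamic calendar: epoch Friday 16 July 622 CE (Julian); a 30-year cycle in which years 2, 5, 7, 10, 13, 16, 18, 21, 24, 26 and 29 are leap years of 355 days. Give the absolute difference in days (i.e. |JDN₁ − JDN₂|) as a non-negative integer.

First date → JDN 1958859; second date → JDN 1979126.
The interval is |1958859 − 1979126| = 20267 days.

20267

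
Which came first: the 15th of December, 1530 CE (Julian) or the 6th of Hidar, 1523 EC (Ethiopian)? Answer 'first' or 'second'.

The two dates have Julian Day Numbers 2280239 and 2280196 respectively.
Since 2280196 < 2280239, the second date comes first.

second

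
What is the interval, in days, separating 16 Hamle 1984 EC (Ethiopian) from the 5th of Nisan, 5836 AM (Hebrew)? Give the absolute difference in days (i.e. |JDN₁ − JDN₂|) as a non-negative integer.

30575

First date → JDN 2448827; second date → JDN 2479402.
The interval is |2448827 − 2479402| = 30575 days.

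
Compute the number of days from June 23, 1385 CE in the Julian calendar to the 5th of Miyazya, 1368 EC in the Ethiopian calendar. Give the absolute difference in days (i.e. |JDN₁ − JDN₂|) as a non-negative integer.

3371

First date → JDN 2227103; second date → JDN 2223732.
The interval is |2227103 − 2223732| = 3371 days.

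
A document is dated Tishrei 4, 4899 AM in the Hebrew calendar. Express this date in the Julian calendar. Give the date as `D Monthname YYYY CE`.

The source date corresponds to 18 September 1138 in the proleptic Gregorian calendar (JDN 2136966).
That day falls on 11 September 1138 CE in the Julian calendar.

11 September 1138 CE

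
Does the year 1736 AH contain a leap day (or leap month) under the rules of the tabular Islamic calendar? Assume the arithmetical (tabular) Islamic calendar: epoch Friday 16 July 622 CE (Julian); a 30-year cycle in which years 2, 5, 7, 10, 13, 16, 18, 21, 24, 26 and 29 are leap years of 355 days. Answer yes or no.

Year 1736 AH is year 26 of its 30-year cycle; leap positions are 2, 5, 7, 10, 13, 16, 18, 21, 24, 26, 29, so it is a leap year (355 days).

yes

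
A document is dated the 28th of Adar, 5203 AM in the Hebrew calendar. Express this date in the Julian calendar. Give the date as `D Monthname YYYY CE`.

28 February 1443 CE

Both dates share Julian Day Number 2248172; in the Julian calendar that is 28 February 1443 CE.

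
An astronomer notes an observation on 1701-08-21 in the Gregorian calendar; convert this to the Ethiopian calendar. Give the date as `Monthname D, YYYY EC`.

Julian Day Number of the source date = 2342570.
Converting JDN 2342570 to the Ethiopian calendar gives 17 Nehase 1693 EC.

Nehase 17, 1693 EC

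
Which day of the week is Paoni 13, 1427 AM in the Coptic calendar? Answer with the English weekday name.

Thursday

Equivalently 18 June 1711 Gregorian, JDN 2346158.
2346158 ≡ 3 (mod 7); counting from Monday = 0 gives Thursday.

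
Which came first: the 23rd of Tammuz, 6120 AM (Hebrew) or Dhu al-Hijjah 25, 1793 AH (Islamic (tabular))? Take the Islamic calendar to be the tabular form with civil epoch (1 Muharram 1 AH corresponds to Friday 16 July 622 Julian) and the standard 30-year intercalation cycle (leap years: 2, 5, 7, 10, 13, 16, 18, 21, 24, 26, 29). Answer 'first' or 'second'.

first

The two dates have Julian Day Numbers 2583221 and 2583814 respectively.
Since 2583221 < 2583814, the first date comes first.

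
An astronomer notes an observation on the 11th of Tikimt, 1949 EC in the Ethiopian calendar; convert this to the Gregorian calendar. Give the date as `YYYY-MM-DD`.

1956-10-21

Both dates share Julian Day Number 2435768; in the Gregorian calendar that is 21 October 1956 CE.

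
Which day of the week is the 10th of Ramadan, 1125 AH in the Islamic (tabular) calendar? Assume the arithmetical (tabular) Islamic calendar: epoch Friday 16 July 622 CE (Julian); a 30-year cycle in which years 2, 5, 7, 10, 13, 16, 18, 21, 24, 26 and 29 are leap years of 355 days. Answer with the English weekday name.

This is JDN 2346993 (30 September 1713 Gregorian).
Since JDN mod 7 = 5 (0 = Monday), the day is Saturday.

Saturday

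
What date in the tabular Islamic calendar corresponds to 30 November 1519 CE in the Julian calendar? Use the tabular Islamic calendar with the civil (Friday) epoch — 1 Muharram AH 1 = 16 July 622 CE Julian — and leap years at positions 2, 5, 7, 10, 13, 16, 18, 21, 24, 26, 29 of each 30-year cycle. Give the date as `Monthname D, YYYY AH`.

Dhu al-Hijjah 7, 925 AH

Both dates share Julian Day Number 2276206; in the tabular Islamic calendar that is 7 Dhu al-Hijjah 925 AH.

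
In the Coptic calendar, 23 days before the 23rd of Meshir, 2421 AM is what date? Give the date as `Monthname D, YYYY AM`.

Counting 23 days back from JDN 2709107 reaches JDN 2709084, which is Tobi 30, 2421 AM.

Tobi 30, 2421 AM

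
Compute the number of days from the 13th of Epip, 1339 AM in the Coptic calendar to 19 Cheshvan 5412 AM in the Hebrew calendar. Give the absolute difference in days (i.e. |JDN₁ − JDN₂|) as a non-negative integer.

JDN of the first date = 2314046.
JDN of the second date = 2324382.
|2324382 − 2314046| = 10336.

10336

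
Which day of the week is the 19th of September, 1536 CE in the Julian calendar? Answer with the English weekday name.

This is JDN 2282344 (29 September 1536 Gregorian).
Since JDN mod 7 = 1 (0 = Monday), the day is Tuesday.

Tuesday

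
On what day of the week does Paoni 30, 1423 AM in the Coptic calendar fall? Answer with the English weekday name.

This is JDN 2344714 (5 July 1707 Gregorian).
2344714 ≡ 1 (mod 7); counting from Monday = 0 gives Tuesday.

Tuesday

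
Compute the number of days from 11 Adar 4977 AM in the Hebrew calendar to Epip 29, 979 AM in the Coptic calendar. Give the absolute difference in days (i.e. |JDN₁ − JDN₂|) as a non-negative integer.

16954

JDN of the first date = 2165618.
JDN of the second date = 2182572.
|2182572 − 2165618| = 16954.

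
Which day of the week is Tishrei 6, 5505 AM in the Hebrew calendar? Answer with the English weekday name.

This is JDN 2358298 (12 September 1744 Gregorian).
Since JDN mod 7 = 5 (0 = Monday), the day is Saturday.

Saturday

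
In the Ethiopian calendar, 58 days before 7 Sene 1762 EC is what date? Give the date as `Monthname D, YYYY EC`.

Miyazya 9, 1762 EC

JDN of 7 Sene 1762 EC = 2367702.
2367702 − 58 = 2367644.
JDN 2367644 in the Ethiopian calendar is Miyazya 9, 1762 EC.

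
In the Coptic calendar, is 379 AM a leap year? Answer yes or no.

379 mod 4 = 3; in the Coptic calendar a year is leap when year mod 4 = 3, so it is a leap year.

yes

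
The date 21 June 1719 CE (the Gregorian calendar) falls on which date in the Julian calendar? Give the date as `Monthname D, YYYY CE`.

June 10, 1719 CE

The Julian–Gregorian offset here is 11 days (Julian trailing).
21 June 1719 Gregorian − 11 days → 10 June 1719 Julian.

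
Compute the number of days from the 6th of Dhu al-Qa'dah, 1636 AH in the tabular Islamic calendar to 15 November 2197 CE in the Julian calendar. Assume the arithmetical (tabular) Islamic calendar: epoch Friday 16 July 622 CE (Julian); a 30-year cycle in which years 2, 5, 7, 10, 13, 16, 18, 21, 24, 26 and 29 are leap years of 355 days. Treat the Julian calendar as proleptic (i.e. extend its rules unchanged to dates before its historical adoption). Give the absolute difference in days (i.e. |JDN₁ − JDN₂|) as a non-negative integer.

First date → JDN 2528129; second date → JDN 2523831.
The interval is |2528129 − 2523831| = 4298 days.

4298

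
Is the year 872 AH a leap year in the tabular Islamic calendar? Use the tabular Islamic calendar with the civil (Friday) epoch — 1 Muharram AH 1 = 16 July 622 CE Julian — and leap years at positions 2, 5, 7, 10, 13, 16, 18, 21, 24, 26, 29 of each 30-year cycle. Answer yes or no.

Year 872 AH is year 2 of its 30-year cycle; leap positions are 2, 5, 7, 10, 13, 16, 18, 21, 24, 26, 29, so it is a leap year (355 days).

yes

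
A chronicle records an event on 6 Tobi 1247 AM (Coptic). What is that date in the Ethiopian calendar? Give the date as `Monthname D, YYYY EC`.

The source date corresponds to 11 January 1531 in the proleptic Gregorian calendar (JDN 2280256).
That day falls on 6 Tir 1523 EC in the Ethiopian calendar.

Tir 6, 1523 EC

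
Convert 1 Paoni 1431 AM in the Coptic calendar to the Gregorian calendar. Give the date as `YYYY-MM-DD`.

1715-06-06

Both dates share Julian Day Number 2347607; in the Gregorian calendar that is 6 June 1715 CE.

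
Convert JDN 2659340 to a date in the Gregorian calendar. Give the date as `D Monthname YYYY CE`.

JDN 2451545 is 1 Jan 2000; 2659340 is +207795 days from there.

3 December 2568 CE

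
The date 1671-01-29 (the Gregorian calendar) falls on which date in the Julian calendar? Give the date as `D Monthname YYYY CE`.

19 January 1671 CE

The Julian–Gregorian offset here is 10 days (Julian trailing).
29 January 1671 Gregorian − 10 days → 19 January 1671 Julian.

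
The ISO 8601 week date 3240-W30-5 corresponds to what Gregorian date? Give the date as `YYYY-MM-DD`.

3240-07-27

ISO week 1 of 3240 is the week containing the first Thursday of 3240.
Week 30, day 5 (Friday) lands on 3240-07-27.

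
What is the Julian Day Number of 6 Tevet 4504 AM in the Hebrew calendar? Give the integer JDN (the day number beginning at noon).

1992799

Equivalently 31 December 743 (proleptic Gregorian).
JDN 2451545 is 1 January 2000 CE (Gregorian); the target day is −458746 days from there, so JDN = 1992799.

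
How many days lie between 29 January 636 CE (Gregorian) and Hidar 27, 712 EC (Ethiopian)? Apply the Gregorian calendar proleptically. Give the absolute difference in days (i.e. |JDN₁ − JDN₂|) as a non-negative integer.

30618

First date → JDN 1953382; second date → JDN 1984000.
The interval is |1953382 − 1984000| = 30618 days.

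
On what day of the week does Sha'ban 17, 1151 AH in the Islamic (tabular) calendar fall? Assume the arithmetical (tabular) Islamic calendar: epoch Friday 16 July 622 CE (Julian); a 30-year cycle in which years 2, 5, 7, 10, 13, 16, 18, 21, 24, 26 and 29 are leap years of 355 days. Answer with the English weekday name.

Equivalently 30 November 1738 Gregorian, JDN 2356185.
JDN 2356185 mod 7 = 6, and JDN 0 was a Monday, so this is a Sunday.

Sunday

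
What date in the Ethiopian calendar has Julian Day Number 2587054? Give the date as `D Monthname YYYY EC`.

24 Tahsas 2363 EC

JDN 2587054 is 5 January 2371 in the Gregorian calendar.
In the Ethiopian calendar that day is 24 Tahsas 2363 EC.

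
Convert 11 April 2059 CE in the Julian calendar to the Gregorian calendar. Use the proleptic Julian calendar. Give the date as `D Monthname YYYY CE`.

At this point the Julian calendar is 13 days behind the Gregorian.
11 April 2059 Julian + 13 days → 24 April 2059 Gregorian.

24 April 2059 CE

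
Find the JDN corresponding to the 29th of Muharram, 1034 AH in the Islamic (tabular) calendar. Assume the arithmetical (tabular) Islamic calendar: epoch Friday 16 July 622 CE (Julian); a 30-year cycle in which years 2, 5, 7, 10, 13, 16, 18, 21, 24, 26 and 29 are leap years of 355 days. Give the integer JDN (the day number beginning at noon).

2314529

In the Gregorian calendar the same day is 11 November 1624.
JDN 2400001 is 17 November 1858 CE (Gregorian), MJD 0; the target day is −85472 days from there, so JDN = 2314529.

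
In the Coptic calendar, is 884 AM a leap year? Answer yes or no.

no

884 mod 4 = 0; in the Coptic calendar a year is leap when year mod 4 = 3, so it is a common year.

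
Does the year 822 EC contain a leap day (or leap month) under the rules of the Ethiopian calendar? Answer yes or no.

no

822 mod 4 = 2; in the Ethiopian calendar a year is leap when year mod 4 = 3, so it is a common year.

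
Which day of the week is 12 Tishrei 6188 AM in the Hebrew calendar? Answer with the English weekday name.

Monday

Equivalently 4 October 2427 Gregorian, JDN 2607780.
JDN 2607780 mod 7 = 0, and JDN 0 was a Monday, so this is a Monday.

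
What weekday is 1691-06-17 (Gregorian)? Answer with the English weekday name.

Sunday

2338853 ≡ 6 (mod 7); counting from Monday = 0 gives Sunday.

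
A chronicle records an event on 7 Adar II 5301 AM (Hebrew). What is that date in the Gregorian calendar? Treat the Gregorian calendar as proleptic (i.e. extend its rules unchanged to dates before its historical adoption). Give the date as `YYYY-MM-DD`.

1541-03-16

Julian Day Number of the source date = 2283973.
Converting JDN 2283973 to the Gregorian calendar gives 16 March 1541 CE.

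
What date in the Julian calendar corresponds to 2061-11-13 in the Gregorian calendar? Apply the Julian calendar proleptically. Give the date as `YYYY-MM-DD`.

For dates in this range the Gregorian date is 13 days ahead of the Julian.
13 November 2061 Gregorian − 13 days → 31 October 2061 Julian.

2061-10-31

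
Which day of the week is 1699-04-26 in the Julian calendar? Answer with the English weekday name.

Wednesday

This is JDN 2341733 (6 May 1699 Gregorian).
2341733 ≡ 2 (mod 7); counting from Monday = 0 gives Wednesday.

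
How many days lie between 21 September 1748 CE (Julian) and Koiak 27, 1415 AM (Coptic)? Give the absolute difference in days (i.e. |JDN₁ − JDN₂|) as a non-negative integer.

First date → JDN 2359779; second date → JDN 2341609.
The interval is |2359779 − 2341609| = 18170 days.

18170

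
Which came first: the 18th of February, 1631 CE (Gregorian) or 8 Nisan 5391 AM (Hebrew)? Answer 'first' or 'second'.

First date → JDN 2316819; second date → JDN 2316870.
JDN 2316819 < JDN 2316870, so the first date is earlier.

first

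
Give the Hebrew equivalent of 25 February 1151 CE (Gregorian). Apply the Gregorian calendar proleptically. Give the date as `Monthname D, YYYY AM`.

Both dates share Julian Day Number 2141509; in the Hebrew calendar that is 30 Shevat 4911 AM.

Shevat 30, 4911 AM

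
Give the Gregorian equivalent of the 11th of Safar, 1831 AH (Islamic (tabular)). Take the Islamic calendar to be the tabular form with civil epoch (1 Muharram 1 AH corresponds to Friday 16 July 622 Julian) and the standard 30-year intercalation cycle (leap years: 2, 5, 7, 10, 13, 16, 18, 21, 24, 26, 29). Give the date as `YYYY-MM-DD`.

Both dates share Julian Day Number 2596971; in the Gregorian calendar that is 1 March 2398 CE.

2398-03-01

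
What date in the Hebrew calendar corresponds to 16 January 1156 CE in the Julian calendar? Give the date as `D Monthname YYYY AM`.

22 Shevat 4916 AM

Julian Day Number of the source date = 2143302.
Converting JDN 2143302 to the Hebrew calendar gives 22 Shevat 4916 AM.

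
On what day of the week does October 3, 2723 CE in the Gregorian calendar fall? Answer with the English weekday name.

Wednesday

2715890 ≡ 2 (mod 7); counting from Monday = 0 gives Wednesday.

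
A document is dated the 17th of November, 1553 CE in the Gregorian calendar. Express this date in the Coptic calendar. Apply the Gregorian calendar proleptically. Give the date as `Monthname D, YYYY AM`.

Both dates share Julian Day Number 2288602; in the Coptic calendar that is 11 Hathor 1270 AM.

Hathor 11, 1270 AM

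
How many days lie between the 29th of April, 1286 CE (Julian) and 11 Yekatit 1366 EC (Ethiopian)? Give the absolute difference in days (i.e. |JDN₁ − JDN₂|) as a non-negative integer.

JDN of the first date = 2190888.
JDN of the second date = 2222947.
|2222947 − 2190888| = 32059.

32059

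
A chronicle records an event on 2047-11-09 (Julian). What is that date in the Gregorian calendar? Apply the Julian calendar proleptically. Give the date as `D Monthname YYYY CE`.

22 November 2047 CE

The Julian–Gregorian offset here is 13 days (Julian trailing).
9 November 2047 Julian + 13 days → 22 November 2047 Gregorian.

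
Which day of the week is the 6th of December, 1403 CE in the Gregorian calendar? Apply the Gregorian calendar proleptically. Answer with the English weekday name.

Tuesday

2233834 ≡ 1 (mod 7); counting from Monday = 0 gives Tuesday.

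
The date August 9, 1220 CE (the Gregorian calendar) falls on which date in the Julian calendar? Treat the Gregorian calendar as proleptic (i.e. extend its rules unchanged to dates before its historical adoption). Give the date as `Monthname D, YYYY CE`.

August 2, 1220 CE

At this point the Julian calendar is 7 days behind the Gregorian.
9 August 1220 Gregorian − 7 days → 2 August 1220 Julian.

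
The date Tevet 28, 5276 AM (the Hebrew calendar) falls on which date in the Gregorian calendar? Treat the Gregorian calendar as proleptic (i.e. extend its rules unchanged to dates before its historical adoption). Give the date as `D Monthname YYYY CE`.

Both dates share Julian Day Number 2274779; in the Gregorian calendar that is 13 January 1516 CE.

13 January 1516 CE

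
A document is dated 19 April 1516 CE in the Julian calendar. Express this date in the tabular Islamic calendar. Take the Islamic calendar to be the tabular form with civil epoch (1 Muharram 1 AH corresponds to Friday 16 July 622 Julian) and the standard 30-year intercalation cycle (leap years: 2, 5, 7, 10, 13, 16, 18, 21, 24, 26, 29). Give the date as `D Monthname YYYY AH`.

16 Rabi' al-Awwal 922 AH

The source date corresponds to 29 April 1516 in the proleptic Gregorian calendar (JDN 2274886).
That day falls on 16 Rabi' al-Awwal 922 AH in the tabular Islamic calendar.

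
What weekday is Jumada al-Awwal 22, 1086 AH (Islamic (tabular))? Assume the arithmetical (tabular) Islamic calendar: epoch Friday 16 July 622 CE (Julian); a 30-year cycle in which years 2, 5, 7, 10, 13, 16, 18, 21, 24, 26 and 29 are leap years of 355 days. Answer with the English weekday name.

This is JDN 2333067 (14 August 1675 Gregorian).
2333067 ≡ 2 (mod 7); counting from Monday = 0 gives Wednesday.

Wednesday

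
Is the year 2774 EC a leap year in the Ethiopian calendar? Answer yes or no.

2774 mod 4 = 2; in the Ethiopian calendar a year is leap when year mod 4 = 3, so it is a common year.

no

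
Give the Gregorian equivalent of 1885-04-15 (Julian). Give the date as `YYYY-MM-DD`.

The Julian–Gregorian offset here is 12 days (Julian trailing).
15 April 1885 Julian + 12 days → 27 April 1885 Gregorian.

1885-04-27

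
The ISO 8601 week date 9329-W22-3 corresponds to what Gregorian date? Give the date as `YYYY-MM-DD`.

9329-06-01

ISO week 1 of 9329 is the week containing the first Thursday of 9329.
Week 22, day 3 (Wednesday) lands on 9329-06-01.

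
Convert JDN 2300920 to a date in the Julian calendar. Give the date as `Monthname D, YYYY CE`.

July 30, 1587 CE

The Gregorian equivalent of JDN 2300920 is 9 August 1587.
In the Julian calendar that day is July 30, 1587 CE.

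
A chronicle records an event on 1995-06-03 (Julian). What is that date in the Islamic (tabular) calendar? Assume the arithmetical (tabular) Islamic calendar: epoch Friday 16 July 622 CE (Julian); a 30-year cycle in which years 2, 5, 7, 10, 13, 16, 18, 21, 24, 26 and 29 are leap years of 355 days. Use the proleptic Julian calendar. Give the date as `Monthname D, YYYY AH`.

Julian Day Number of the source date = 2449885.
Converting JDN 2449885 to the tabular Islamic calendar gives 17 Muharram 1416 AH.

Muharram 17, 1416 AH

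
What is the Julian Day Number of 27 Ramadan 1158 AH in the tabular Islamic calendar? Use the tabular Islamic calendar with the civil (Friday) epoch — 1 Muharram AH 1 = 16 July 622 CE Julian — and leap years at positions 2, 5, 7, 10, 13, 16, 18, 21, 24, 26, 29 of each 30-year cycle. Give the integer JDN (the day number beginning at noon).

In the Gregorian calendar the same day is 23 October 1745.
JDN 2400001 is 17 November 1858 CE (Gregorian), MJD 0; the target day is −41297 days from there, so JDN = 2358704.

2358704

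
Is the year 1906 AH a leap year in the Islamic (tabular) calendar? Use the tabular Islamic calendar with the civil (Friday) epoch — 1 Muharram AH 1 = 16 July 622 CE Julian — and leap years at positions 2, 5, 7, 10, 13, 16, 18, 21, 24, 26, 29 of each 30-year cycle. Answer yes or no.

Year 1906 AH is year 16 of its 30-year cycle; leap positions are 2, 5, 7, 10, 13, 16, 18, 21, 24, 26, 29, so it is a leap year (355 days).

yes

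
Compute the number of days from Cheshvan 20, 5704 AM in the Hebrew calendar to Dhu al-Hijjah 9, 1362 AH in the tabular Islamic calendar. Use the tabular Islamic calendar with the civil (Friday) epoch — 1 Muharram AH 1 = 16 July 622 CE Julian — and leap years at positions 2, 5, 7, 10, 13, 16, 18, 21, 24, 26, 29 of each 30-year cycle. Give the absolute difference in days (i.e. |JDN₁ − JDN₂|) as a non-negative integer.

JDN of the first date = 2431047.
JDN of the second date = 2431066.
|2431066 − 2431047| = 19.

19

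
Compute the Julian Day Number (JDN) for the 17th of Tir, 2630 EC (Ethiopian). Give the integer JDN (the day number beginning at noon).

Equivalently 30 January 2638 (Gregorian).
JDN 2299161 is 15 October 1582 CE (Gregorian); the target day is +385438 days from there, so JDN = 2684599.

2684599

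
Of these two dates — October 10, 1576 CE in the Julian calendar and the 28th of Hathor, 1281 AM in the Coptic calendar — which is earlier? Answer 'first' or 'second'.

second

The two dates have Julian Day Numbers 2296975 and 2292637 respectively.
Since 2292637 < 2296975, the second date comes first.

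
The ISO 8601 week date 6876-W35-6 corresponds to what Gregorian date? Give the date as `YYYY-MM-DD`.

6876-08-29

ISO week 1 of 6876 is the week containing the first Thursday of 6876.
Week 35, day 6 (Saturday) lands on 6876-08-29.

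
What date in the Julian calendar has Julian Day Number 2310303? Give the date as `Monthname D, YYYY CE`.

April 7, 1613 CE

The Gregorian equivalent of JDN 2310303 is 17 April 1613.
In the Julian calendar that day is April 7, 1613 CE.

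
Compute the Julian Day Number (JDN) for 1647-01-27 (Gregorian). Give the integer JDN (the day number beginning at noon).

JDN 2451545 is 1 January 2000 CE (Gregorian); the target day is −128904 days from there, so JDN = 2322641.

2322641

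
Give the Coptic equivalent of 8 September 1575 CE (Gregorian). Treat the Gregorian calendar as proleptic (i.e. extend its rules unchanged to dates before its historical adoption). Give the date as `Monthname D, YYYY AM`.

Both dates share Julian Day Number 2296567; in the Coptic calendar that is 6 Pi Kogi Enavot 1291 AM.

Pi Kogi Enavot 6, 1291 AM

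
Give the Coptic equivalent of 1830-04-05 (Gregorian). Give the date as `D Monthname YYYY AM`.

Both dates share Julian Day Number 2389548; in the Coptic calendar that is 28 Paremhat 1546 AM.

28 Paremhat 1546 AM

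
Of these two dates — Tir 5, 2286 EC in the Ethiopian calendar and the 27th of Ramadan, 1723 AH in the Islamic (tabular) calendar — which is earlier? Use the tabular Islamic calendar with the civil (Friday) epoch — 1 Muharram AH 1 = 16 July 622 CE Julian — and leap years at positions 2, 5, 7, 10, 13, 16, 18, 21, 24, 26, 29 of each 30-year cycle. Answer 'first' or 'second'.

First date → JDN 2558941; second date → JDN 2558921.
JDN 2558921 < JDN 2558941, so the second date is earlier.

second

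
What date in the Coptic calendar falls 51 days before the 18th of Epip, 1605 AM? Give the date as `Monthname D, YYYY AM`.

Counting 51 days back from JDN 2411208 reaches JDN 2411157, which is Pashons 27, 1605 AM.

Pashons 27, 1605 AM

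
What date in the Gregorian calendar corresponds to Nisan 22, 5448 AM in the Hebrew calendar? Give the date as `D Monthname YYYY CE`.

22 April 1688 CE

Julian Day Number of the source date = 2337702.
Converting JDN 2337702 to the Gregorian calendar gives 22 April 1688 CE.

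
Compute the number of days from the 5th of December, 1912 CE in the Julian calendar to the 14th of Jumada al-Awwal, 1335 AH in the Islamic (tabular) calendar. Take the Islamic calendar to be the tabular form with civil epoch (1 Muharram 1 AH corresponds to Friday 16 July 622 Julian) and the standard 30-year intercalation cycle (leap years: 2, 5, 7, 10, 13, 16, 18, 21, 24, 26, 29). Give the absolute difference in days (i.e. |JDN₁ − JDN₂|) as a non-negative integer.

1541

First date → JDN 2419755; second date → JDN 2421296.
The interval is |2419755 − 2421296| = 1541 days.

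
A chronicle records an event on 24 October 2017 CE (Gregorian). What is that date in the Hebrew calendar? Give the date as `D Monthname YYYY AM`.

Both dates share Julian Day Number 2458051; in the Hebrew calendar that is 4 Cheshvan 5778 AM.

4 Cheshvan 5778 AM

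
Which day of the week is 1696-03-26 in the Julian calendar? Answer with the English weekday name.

Thursday

In the Gregorian calendar this is 5 April 1696 (JDN 2340607).
Since JDN mod 7 = 3 (0 = Monday), the day is Thursday.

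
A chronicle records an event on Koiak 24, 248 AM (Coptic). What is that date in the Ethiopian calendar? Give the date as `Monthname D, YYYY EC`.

Both dates share Julian Day Number 1915360; in the Ethiopian calendar that is 24 Tahsas 524 EC.

Tahsas 24, 524 EC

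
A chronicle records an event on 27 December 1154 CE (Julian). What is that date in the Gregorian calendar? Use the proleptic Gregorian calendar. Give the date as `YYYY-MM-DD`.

1155-01-03

The Julian–Gregorian offset here is 7 days (Julian trailing).
27 December 1154 Julian + 7 days → 3 January 1155 Gregorian.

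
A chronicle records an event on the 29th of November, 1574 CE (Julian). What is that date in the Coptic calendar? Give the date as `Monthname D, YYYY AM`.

Koiak 3, 1291 AM

The source date corresponds to 9 December 1574 in the proleptic Gregorian calendar (JDN 2296294).
That day falls on 3 Koiak 1291 AM in the Coptic calendar.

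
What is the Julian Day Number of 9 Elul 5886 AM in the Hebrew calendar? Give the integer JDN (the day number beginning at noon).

In the Gregorian calendar the same day is 29 August 2126.
JDN 2299161 is 15 October 1582 CE (Gregorian); the target day is +198645 days from there, so JDN = 2497806.

2497806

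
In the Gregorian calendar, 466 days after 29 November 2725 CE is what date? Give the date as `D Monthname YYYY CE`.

Counting 466 days forward from JDN 2716678 reaches JDN 2717144, which is 10 March 2727 CE.

10 March 2727 CE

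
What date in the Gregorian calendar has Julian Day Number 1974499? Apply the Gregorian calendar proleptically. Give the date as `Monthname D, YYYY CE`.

November 22, 693 CE

Counting from JDN 2299161 = 15 Oct 1582 gives an offset of -324662 days.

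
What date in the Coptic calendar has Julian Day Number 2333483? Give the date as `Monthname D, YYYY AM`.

The Gregorian equivalent of JDN 2333483 is 3 October 1676.
In the Coptic calendar that day is Thout 26, 1393 AM.

Thout 26, 1393 AM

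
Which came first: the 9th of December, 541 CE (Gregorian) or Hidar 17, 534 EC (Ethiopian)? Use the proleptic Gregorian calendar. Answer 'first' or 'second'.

second

The two dates have Julian Day Numbers 1918999 and 1918975 respectively.
Since 1918975 < 1918999, the second date comes first.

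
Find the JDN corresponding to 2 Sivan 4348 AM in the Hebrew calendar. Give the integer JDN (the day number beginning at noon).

1935948

Equivalently 5 May 588 (proleptic Gregorian).
JDN 2451545 is 1 January 2000 CE (Gregorian); the target day is −515597 days from there, so JDN = 1935948.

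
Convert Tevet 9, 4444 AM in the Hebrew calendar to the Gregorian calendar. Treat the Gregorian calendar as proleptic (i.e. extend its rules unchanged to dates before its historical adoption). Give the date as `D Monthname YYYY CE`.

6 December 683 CE

Both dates share Julian Day Number 1970860; in the Gregorian calendar that is 6 December 683 CE.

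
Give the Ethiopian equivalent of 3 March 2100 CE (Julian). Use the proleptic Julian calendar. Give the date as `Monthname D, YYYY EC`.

The source date corresponds to 17 March 2100 in the Gregorian calendar (JDN 2488145).
That day falls on 7 Megabit 2092 EC in the Ethiopian calendar.

Megabit 7, 2092 EC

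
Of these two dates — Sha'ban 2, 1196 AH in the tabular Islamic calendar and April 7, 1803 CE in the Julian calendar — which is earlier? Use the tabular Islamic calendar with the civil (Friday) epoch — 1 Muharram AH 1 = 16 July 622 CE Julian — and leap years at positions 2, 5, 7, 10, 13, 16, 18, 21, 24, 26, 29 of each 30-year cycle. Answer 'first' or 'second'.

first

Converting both to JDN: 2372116 vs 2379700; the smaller is the first.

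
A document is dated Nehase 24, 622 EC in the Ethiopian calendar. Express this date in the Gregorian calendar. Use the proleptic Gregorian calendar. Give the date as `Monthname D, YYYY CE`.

Julian Day Number of the source date = 1951394.
Converting JDN 1951394 to the Gregorian calendar gives 20 August 630 CE.

August 20, 630 CE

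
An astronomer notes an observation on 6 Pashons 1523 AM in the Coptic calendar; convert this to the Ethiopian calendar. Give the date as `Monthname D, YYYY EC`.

Ginbot 6, 1799 EC

Julian Day Number of the source date = 2381185.
Converting JDN 2381185 to the Ethiopian calendar gives 6 Ginbot 1799 EC.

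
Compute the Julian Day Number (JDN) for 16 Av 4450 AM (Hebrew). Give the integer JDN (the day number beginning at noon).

1973289

In the proleptic Gregorian calendar the same day is 31 July 690.
JDN 2299161 is 15 October 1582 CE (Gregorian); the target day is −325872 days from there, so JDN = 1973289.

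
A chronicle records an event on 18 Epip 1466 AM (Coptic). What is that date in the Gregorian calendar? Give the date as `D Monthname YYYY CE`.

23 July 1750 CE

Both dates share Julian Day Number 2360438; in the Gregorian calendar that is 23 July 1750 CE.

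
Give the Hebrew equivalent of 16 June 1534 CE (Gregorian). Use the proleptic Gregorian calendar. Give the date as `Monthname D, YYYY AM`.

Sivan 23, 5294 AM

Julian Day Number of the source date = 2281508.
Converting JDN 2281508 to the Hebrew calendar gives 23 Sivan 5294 AM.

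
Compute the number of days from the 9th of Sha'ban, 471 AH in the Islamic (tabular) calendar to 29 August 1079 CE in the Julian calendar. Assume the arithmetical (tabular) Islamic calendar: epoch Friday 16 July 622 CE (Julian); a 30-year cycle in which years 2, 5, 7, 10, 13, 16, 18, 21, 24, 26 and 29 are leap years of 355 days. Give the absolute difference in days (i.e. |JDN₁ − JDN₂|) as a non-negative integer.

JDN of the first date = 2115207.
JDN of the second date = 2115403.
|2115403 − 2115207| = 196.

196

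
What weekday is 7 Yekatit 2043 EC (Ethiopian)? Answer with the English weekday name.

In the Gregorian calendar this is 14 February 2051 (JDN 2470217).
2470217 ≡ 1 (mod 7); counting from Monday = 0 gives Tuesday.

Tuesday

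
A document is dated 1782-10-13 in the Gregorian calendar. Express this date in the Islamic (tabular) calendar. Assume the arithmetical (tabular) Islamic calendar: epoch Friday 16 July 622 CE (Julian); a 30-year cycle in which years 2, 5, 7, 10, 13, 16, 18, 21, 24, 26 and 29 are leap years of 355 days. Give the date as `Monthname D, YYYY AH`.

Julian Day Number of the source date = 2372208.
Converting JDN 2372208 to the tabular Islamic calendar gives 6 Dhu al-Qa'dah 1196 AH.

Dhu al-Qa'dah 6, 1196 AH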